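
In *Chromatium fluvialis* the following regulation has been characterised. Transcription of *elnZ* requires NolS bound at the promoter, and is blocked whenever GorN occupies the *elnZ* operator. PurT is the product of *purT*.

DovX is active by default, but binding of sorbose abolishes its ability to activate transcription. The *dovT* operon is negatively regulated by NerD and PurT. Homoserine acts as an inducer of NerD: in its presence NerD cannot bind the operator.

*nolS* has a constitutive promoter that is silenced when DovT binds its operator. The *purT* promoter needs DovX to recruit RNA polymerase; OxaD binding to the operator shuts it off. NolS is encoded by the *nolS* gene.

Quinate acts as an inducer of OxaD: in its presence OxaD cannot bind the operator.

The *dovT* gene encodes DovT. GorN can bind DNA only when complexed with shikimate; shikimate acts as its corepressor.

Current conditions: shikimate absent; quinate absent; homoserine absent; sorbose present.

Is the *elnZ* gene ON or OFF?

ON

Homoserine is absent, so NerD is active.
Sorbose is present, so DovX is inactive.
Quinate is absent, so OxaD is active.
With repressor OxaD bound, *purT* is not transcribed.
So PurT is not produced.
With repressor NerD bound, *dovT* is not transcribed.
So DovT is not produced.
With no repressor bound, *nolS* is transcribed.
So NolS is produced and active.
Shikimate is absent, so GorN is inactive.
No repressor is bound and NolS is active, so *elnZ* is transcribed.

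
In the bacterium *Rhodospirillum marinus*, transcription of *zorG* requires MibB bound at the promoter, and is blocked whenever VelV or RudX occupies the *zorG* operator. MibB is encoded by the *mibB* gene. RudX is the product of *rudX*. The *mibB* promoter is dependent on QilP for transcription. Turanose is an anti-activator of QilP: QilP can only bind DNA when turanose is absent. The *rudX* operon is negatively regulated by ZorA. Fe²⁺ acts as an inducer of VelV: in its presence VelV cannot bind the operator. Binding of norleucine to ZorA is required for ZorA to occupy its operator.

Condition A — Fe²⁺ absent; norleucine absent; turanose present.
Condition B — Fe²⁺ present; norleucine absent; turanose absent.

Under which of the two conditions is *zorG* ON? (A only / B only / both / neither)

neither

Condition A:
Fe²⁺ is absent, so VelV is active.
Norleucine is absent, so ZorA is inactive.
With no repressor bound, *rudX* is transcribed.
So RudX is produced and active.
Turanose is present, so QilP is inactive.
Required activator QilP is absent, so *mibB* is not transcribed.
So MibB is not produced.
With repressor VelV bound, *zorG* is not transcribed.
→ *zorG* is OFF in A.
Condition B:
Fe²⁺ is present, so VelV is inactive.
Norleucine is absent, so ZorA is inactive.
With no repressor bound, *rudX* is transcribed.
So RudX is produced and active.
Turanose is absent, so QilP is active.
No repressor is bound and QilP is active, so *mibB* is transcribed.
So MibB is produced and active.
With repressor RudX bound, *zorG* is not transcribed.
→ *zorG* is OFF in B.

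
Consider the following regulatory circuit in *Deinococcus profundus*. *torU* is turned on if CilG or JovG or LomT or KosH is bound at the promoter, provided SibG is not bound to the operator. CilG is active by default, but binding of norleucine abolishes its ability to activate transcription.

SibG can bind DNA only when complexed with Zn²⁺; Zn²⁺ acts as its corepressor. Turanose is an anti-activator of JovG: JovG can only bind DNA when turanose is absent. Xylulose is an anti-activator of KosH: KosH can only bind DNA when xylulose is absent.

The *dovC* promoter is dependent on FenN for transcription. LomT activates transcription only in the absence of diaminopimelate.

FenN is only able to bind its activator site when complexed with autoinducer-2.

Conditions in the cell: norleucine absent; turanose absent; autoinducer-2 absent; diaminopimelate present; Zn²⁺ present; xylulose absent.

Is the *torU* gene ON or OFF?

OFF

Zn²⁺ is present, so SibG is active.
Norleucine is absent, so CilG is active.
Turanose is absent, so JovG is active.
Diaminopimelate is present, so LomT is inactive.
Xylulose is absent, so KosH is active.
With repressor SibG bound, *torU* is not transcribed.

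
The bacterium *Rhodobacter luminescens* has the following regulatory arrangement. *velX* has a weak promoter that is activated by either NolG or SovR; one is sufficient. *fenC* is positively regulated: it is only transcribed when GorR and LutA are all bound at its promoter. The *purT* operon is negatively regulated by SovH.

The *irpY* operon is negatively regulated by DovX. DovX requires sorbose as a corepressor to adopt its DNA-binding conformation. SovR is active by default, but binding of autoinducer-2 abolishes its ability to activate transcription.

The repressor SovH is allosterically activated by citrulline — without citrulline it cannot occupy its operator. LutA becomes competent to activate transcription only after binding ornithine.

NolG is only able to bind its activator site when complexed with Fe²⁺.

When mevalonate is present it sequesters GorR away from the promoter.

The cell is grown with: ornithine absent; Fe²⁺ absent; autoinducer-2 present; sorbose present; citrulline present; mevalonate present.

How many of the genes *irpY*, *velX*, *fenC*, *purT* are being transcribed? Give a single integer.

0

Sorbose is present, so DovX is active.
With repressor DovX bound, *irpY* is not transcribed.
→ *irpY* is OFF.
Fe²⁺ is absent, so NolG is inactive.
Autoinducer-2 is present, so SovR is inactive.
No activator is available at the *velX* promoter, so *velX* is not transcribed.
→ *velX* is OFF.
Mevalonate is present, so GorR is inactive.
Ornithine is absent, so LutA is inactive.
Required activator GorR is absent, so *fenC* is not transcribed.
→ *fenC* is OFF.
Citrulline is present, so SovH is active.
With repressor SovH bound, *purT* is not transcribed.
→ *purT* is OFF.
0 of the 4 genes are transcribed.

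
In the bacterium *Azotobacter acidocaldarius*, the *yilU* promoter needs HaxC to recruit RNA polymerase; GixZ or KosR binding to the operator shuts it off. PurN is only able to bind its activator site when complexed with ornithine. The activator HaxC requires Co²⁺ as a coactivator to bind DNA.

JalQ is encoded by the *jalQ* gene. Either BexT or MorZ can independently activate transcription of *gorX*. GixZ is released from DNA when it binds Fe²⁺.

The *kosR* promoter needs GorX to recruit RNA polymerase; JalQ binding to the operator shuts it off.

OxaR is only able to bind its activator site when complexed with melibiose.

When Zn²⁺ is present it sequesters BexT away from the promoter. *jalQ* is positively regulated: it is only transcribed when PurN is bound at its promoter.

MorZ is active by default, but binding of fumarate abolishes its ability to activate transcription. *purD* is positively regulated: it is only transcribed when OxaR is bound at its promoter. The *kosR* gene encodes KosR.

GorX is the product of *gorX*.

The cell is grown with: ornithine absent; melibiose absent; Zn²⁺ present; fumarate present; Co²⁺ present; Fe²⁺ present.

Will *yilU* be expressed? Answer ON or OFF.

ON

Fe²⁺ is present, so GixZ is inactive.
Ornithine is absent, so PurN is inactive.
Required activator PurN is absent, so *jalQ* is not transcribed.
So JalQ is not produced.
Zn²⁺ is present, so BexT is inactive.
Fumarate is present, so MorZ is inactive.
No activator is available at the *gorX* promoter, so *gorX* is not transcribed.
So GorX is not produced.
Required activator GorX is absent, so *kosR* is not transcribed.
So KosR is not produced.
Co²⁺ is present, so HaxC is active.
No repressor is bound and HaxC is active, so *yilU* is transcribed.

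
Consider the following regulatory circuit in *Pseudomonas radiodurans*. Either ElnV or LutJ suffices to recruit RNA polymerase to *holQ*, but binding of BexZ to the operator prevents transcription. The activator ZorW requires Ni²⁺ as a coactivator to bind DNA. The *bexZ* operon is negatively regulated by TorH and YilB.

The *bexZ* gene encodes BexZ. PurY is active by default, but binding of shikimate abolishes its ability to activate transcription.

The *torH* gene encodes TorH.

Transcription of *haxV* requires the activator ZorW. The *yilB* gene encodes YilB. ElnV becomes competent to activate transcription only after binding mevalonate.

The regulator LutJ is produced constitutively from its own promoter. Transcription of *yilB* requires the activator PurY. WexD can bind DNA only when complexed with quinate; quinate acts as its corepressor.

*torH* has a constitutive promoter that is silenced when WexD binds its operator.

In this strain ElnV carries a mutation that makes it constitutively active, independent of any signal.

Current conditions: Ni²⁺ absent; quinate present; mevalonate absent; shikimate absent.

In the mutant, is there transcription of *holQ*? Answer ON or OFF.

ON

ElnV is constitutively active in this strain.
LutJ is produced constitutively and is active.
Quinate is present, so WexD is active.
With repressor WexD bound, *torH* is not transcribed.
So TorH is not produced.
Shikimate is absent, so PurY is active.
No repressor is bound and PurY is active, so *yilB* is transcribed.
So YilB is produced and active.
With repressor YilB bound, *bexZ* is not transcribed.
So BexZ is not produced.
Activator ElnV is present, so *holQ* is transcribed.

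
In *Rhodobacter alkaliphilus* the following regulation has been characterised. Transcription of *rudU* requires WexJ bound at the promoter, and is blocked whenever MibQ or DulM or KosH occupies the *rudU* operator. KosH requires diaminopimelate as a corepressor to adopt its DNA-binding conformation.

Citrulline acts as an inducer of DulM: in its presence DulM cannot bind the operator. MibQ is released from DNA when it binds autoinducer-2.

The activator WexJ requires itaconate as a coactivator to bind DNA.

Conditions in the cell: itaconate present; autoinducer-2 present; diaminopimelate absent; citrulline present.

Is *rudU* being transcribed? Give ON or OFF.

Itaconate is present, so WexJ is active.
Autoinducer-2 is present, so MibQ is inactive.
Citrulline is present, so DulM is inactive.
Diaminopimelate is absent, so KosH is inactive.
No repressor is bound and WexJ is active, so *rudU* is transcribed.

ON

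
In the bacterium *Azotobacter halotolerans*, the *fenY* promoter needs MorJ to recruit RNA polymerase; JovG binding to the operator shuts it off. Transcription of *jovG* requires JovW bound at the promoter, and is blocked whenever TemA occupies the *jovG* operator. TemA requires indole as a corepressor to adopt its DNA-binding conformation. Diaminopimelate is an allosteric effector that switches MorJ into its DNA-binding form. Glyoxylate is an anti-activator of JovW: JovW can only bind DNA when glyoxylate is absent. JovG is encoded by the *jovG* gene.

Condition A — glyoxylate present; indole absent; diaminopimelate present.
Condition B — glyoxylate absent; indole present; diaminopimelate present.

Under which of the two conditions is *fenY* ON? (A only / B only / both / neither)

Condition A:
Glyoxylate is present, so JovW is inactive.
Indole is absent, so TemA is inactive.
Required activator JovW is absent, so *jovG* is not transcribed.
So JovG is not produced.
Diaminopimelate is present, so MorJ is active.
No repressor is bound and MorJ is active, so *fenY* is transcribed.
→ *fenY* is ON in A.
Condition B:
Glyoxylate is absent, so JovW is active.
Indole is present, so TemA is active.
With repressor TemA bound, *jovG* is not transcribed.
So JovG is not produced.
Diaminopimelate is present, so MorJ is active.
No repressor is bound and MorJ is active, so *fenY* is transcribed.
→ *fenY* is ON in B.

both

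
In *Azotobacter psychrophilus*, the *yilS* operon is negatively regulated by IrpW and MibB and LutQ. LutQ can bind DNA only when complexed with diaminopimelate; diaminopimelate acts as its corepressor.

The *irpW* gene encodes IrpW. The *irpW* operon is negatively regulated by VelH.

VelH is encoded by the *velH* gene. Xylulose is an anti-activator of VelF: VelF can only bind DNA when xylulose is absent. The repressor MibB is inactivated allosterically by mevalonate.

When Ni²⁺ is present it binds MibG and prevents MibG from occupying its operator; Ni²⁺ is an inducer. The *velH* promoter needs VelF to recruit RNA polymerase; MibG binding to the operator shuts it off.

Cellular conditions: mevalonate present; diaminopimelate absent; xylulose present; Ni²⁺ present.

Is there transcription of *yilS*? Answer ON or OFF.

OFF

Xylulose is present, so VelF is inactive.
Ni²⁺ is present, so MibG is inactive.
Required activator VelF is absent, so *velH* is not transcribed.
So VelH is not produced.
With no repressor bound, *irpW* is transcribed.
So IrpW is produced and active.
Mevalonate is present, so MibB is inactive.
Diaminopimelate is absent, so LutQ is inactive.
With repressor IrpW bound, *yilS* is not transcribed.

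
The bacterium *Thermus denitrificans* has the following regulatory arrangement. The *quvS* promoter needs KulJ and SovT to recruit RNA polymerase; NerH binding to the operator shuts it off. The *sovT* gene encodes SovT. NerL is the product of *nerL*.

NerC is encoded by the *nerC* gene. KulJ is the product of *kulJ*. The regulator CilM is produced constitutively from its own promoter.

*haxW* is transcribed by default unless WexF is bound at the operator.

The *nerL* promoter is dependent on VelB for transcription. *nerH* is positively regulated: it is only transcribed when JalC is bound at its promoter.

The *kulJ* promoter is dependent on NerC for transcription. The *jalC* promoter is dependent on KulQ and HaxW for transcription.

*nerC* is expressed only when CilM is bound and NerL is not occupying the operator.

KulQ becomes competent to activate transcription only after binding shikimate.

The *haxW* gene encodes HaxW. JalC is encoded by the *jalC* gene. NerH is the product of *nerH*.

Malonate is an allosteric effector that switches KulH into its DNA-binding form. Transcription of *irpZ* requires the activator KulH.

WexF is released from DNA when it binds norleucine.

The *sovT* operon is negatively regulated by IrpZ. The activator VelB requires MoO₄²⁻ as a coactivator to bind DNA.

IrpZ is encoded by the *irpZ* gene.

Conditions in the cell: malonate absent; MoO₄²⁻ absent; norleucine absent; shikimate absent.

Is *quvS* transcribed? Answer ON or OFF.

ON

CilM is produced constitutively and is active.
MoO₄²⁻ is absent, so VelB is inactive.
Required activator VelB is absent, so *nerL* is not transcribed.
So NerL is not produced.
No repressor is bound and CilM is active, so *nerC* is transcribed.
So NerC is produced and active.
No repressor is bound and NerC is active, so *kulJ* is transcribed.
So KulJ is produced and active.
Malonate is absent, so KulH is inactive.
Required activator KulH is absent, so *irpZ* is not transcribed.
So IrpZ is not produced.
With no repressor bound, *sovT* is transcribed.
So SovT is produced and active.
Shikimate is absent, so KulQ is inactive.
Norleucine is absent, so WexF is active.
With repressor WexF bound, *haxW* is not transcribed.
So HaxW is not produced.
Required activator KulQ is absent, so *jalC* is not transcribed.
So JalC is not produced.
Required activator JalC is absent, so *nerH* is not transcribed.
So NerH is not produced.
No repressor is bound and KulJ and SovT are active, so *quvS* is transcribed.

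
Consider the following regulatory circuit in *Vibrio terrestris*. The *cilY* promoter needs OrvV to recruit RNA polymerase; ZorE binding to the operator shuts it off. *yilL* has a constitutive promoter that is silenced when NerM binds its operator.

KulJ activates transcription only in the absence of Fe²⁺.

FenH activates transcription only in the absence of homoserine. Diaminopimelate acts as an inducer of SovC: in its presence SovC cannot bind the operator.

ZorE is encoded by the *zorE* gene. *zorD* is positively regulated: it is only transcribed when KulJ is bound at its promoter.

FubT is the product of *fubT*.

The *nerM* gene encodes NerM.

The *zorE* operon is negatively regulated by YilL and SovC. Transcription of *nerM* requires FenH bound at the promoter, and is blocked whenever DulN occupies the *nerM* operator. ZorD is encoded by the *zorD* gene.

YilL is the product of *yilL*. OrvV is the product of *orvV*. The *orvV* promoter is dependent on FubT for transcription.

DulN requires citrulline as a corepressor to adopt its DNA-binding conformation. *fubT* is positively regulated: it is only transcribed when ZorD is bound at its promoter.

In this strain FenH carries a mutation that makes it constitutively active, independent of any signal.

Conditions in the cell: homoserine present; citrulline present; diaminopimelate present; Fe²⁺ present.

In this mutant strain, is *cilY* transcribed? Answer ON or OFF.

Fe²⁺ is present, so KulJ is inactive.
Required activator KulJ is absent, so *zorD* is not transcribed.
So ZorD is not produced.
Required activator ZorD is absent, so *fubT* is not transcribed.
So FubT is not produced.
Required activator FubT is absent, so *orvV* is not transcribed.
So OrvV is not produced.
Citrulline is present, so DulN is active.
FenH is constitutively active in this strain.
With repressor DulN bound, *nerM* is not transcribed.
So NerM is not produced.
With no repressor bound, *yilL* is transcribed.
So YilL is produced and active.
Diaminopimelate is present, so SovC is inactive.
With repressor YilL bound, *zorE* is not transcribed.
So ZorE is not produced.
Required activator OrvV is absent, so *cilY* is not transcribed.

OFF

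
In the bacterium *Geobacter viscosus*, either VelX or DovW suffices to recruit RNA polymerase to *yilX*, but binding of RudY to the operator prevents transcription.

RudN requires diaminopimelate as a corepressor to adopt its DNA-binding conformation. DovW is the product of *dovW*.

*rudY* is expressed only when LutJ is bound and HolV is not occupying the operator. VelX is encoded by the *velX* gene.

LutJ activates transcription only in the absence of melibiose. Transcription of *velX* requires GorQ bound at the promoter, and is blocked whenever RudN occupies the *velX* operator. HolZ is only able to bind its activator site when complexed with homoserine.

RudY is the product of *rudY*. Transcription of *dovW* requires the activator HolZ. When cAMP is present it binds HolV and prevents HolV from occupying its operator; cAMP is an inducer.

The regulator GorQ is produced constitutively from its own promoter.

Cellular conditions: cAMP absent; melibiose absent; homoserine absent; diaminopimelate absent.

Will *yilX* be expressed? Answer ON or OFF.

ON

cAMP is absent, so HolV is active.
Melibiose is absent, so LutJ is active.
With repressor HolV bound, *rudY* is not transcribed.
So RudY is not produced.
Diaminopimelate is absent, so RudN is inactive.
GorQ is produced constitutively and is active.
No repressor is bound and GorQ is active, so *velX* is transcribed.
So VelX is produced and active.
Homoserine is absent, so HolZ is inactive.
Required activator HolZ is absent, so *dovW* is not transcribed.
So DovW is not produced.
Activator VelX is present, so *yilX* is transcribed.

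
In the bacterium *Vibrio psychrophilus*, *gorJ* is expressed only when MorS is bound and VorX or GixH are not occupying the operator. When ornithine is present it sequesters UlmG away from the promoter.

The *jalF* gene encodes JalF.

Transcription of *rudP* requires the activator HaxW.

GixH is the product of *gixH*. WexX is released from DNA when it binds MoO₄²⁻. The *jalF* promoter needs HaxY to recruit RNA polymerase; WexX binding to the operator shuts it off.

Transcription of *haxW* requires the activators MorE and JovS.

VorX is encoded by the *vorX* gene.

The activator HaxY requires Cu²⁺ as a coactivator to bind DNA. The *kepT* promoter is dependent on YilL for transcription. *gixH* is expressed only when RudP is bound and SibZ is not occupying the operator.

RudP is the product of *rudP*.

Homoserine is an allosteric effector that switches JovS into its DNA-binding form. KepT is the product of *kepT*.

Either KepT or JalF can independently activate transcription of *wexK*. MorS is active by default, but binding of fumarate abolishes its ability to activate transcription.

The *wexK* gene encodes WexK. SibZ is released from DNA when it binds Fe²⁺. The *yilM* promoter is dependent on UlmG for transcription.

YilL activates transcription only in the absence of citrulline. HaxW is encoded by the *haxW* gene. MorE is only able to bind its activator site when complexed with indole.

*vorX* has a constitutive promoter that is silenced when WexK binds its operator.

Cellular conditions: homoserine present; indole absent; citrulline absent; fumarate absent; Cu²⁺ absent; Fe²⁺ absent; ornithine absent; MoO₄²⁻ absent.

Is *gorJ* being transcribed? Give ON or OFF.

Citrulline is absent, so YilL is active.
No repressor is bound and YilL is active, so *kepT* is transcribed.
So KepT is produced and active.
Cu²⁺ is absent, so HaxY is inactive.
MoO₄²⁻ is absent, so WexX is active.
With repressor WexX bound, *jalF* is not transcribed.
So JalF is not produced.
Activator KepT is present, so *wexK* is transcribed.
So WexK is produced and active.
With repressor WexK bound, *vorX* is not transcribed.
So VorX is not produced.
Indole is absent, so MorE is inactive.
Homoserine is present, so JovS is active.
Required activator MorE is absent, so *haxW* is not transcribed.
So HaxW is not produced.
Required activator HaxW is absent, so *rudP* is not transcribed.
So RudP is not produced.
Fe²⁺ is absent, so SibZ is active.
With repressor SibZ bound, *gixH* is not transcribed.
So GixH is not produced.
Fumarate is absent, so MorS is active.
No repressor is bound and MorS is active, so *gorJ* is transcribed.

ON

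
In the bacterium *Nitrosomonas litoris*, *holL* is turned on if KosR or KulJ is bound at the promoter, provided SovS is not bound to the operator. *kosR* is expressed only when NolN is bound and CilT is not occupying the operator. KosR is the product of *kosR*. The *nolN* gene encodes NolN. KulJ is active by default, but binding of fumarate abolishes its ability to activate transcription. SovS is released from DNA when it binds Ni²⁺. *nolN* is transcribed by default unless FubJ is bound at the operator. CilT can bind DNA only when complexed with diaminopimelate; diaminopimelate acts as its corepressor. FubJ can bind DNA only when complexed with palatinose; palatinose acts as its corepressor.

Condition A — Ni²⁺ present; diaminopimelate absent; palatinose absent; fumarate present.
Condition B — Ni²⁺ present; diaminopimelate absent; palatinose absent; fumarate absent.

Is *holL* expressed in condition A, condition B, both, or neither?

Condition A:
Ni²⁺ is present, so SovS is inactive.
Diaminopimelate is absent, so CilT is inactive.
Palatinose is absent, so FubJ is inactive.
With no repressor bound, *nolN* is transcribed.
So NolN is produced and active.
No repressor is bound and NolN is active, so *kosR* is transcribed.
So KosR is produced and active.
Fumarate is present, so KulJ is inactive.
Activator KosR is present, so *holL* is transcribed.
→ *holL* is ON in A.
Condition B:
Ni²⁺ is present, so SovS is inactive.
Diaminopimelate is absent, so CilT is inactive.
Palatinose is absent, so FubJ is inactive.
With no repressor bound, *nolN* is transcribed.
So NolN is produced and active.
No repressor is bound and NolN is active, so *kosR* is transcribed.
So KosR is produced and active.
Fumarate is absent, so KulJ is active.
Activator KosR is present, so *holL* is transcribed.
→ *holL* is ON in B.

both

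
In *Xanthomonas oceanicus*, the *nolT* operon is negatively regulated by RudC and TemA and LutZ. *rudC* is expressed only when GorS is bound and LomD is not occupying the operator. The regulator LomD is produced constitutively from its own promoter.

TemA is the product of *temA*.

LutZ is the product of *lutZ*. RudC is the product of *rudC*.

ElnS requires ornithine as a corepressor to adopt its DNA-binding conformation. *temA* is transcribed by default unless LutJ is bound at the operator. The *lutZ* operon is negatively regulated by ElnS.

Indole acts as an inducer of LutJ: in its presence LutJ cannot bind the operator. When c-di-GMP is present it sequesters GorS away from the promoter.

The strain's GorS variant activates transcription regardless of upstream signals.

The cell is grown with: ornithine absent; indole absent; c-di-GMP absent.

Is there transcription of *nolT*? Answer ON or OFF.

GorS is constitutively active in this strain.
LomD is produced constitutively and is active.
With repressor LomD bound, *rudC* is not transcribed.
So RudC is not produced.
Indole is absent, so LutJ is active.
With repressor LutJ bound, *temA* is not transcribed.
So TemA is not produced.
Ornithine is absent, so ElnS is inactive.
With no repressor bound, *lutZ* is transcribed.
So LutZ is produced and active.
With repressor LutZ bound, *nolT* is not transcribed.

OFF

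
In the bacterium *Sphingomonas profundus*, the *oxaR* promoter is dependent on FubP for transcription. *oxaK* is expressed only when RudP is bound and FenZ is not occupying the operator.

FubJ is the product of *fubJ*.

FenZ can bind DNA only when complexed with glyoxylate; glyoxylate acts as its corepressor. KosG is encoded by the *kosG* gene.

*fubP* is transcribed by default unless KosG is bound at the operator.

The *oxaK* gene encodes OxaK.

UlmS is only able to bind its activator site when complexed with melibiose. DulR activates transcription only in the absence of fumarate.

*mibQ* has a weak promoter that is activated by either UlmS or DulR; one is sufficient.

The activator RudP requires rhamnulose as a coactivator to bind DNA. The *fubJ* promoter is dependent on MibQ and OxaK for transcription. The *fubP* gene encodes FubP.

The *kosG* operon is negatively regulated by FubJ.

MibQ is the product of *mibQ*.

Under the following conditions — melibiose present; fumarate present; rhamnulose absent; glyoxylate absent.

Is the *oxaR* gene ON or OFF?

Melibiose is present, so UlmS is active.
Fumarate is present, so DulR is inactive.
Activator UlmS is present, so *mibQ* is transcribed.
So MibQ is produced and active.
Rhamnulose is absent, so RudP is inactive.
Glyoxylate is absent, so FenZ is inactive.
Required activator RudP is absent, so *oxaK* is not transcribed.
So OxaK is not produced.
Required activator OxaK is absent, so *fubJ* is not transcribed.
So FubJ is not produced.
With no repressor bound, *kosG* is transcribed.
So KosG is produced and active.
With repressor KosG bound, *fubP* is not transcribed.
So FubP is not produced.
Required activator FubP is absent, so *oxaR* is not transcribed.

OFF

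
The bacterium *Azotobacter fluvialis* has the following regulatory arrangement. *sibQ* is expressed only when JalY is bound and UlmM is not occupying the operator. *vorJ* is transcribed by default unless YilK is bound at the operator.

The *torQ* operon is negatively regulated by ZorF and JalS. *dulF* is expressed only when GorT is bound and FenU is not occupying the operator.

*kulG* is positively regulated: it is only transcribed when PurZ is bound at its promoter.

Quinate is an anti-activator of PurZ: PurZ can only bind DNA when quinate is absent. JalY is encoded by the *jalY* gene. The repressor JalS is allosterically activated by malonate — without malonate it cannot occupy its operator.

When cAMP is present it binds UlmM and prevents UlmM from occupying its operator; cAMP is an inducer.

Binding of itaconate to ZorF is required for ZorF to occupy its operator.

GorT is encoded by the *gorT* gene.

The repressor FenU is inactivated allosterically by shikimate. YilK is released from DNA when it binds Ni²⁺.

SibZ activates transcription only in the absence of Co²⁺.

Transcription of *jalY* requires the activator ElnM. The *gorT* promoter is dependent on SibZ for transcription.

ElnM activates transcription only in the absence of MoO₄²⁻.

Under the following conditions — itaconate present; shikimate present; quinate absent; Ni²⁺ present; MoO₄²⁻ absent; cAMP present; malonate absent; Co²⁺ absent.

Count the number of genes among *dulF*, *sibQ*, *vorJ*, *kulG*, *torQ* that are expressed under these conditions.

Co²⁺ is absent, so SibZ is active.
No repressor is bound and SibZ is active, so *gorT* is transcribed.
So GorT is produced and active.
Shikimate is present, so FenU is inactive.
No repressor is bound and GorT is active, so *dulF* is transcribed.
→ *dulF* is ON.
cAMP is present, so UlmM is inactive.
MoO₄²⁻ is absent, so ElnM is active.
No repressor is bound and ElnM is active, so *jalY* is transcribed.
So JalY is produced and active.
No repressor is bound and JalY is active, so *sibQ* is transcribed.
→ *sibQ* is ON.
Ni²⁺ is present, so YilK is inactive.
With no repressor bound, *vorJ* is transcribed.
→ *vorJ* is ON.
Quinate is absent, so PurZ is active.
No repressor is bound and PurZ is active, so *kulG* is transcribed.
→ *kulG* is ON.
Itaconate is present, so ZorF is active.
Malonate is absent, so JalS is inactive.
With repressor ZorF bound, *torQ* is not transcribed.
→ *torQ* is OFF.
4 of the 5 genes are transcribed.

4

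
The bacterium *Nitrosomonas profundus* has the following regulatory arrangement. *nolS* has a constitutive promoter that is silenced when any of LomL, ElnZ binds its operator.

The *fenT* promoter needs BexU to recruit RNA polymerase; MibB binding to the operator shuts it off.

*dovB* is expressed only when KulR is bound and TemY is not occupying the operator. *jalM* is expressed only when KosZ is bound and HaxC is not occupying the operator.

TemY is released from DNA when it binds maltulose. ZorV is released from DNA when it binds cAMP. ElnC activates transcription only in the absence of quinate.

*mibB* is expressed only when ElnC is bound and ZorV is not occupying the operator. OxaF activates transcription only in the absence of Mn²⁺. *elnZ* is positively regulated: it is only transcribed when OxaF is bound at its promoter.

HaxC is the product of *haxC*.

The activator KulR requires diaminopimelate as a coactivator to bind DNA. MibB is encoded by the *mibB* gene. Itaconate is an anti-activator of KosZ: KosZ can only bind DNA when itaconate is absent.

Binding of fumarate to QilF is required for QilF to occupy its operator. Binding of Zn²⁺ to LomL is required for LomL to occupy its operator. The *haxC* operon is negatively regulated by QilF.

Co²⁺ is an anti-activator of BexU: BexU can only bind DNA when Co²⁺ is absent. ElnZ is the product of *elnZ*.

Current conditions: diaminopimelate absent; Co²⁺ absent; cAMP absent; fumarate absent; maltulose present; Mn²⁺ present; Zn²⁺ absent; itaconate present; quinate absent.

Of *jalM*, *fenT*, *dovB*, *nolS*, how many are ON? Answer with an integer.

2

Itaconate is present, so KosZ is inactive.
Fumarate is absent, so QilF is inactive.
With no repressor bound, *haxC* is transcribed.
So HaxC is produced and active.
With repressor HaxC bound, *jalM* is not transcribed.
→ *jalM* is OFF.
Quinate is absent, so ElnC is active.
cAMP is absent, so ZorV is active.
With repressor ZorV bound, *mibB* is not transcribed.
So MibB is not produced.
Co²⁺ is absent, so BexU is active.
No repressor is bound and BexU is active, so *fenT* is transcribed.
→ *fenT* is ON.
Maltulose is present, so TemY is inactive.
Diaminopimelate is absent, so KulR is inactive.
Required activator KulR is absent, so *dovB* is not transcribed.
→ *dovB* is OFF.
Zn²⁺ is absent, so LomL is inactive.
Mn²⁺ is present, so OxaF is inactive.
Required activator OxaF is absent, so *elnZ* is not transcribed.
So ElnZ is not produced.
With no repressor bound, *nolS* is transcribed.
→ *nolS* is ON.
2 of the 4 genes are transcribed.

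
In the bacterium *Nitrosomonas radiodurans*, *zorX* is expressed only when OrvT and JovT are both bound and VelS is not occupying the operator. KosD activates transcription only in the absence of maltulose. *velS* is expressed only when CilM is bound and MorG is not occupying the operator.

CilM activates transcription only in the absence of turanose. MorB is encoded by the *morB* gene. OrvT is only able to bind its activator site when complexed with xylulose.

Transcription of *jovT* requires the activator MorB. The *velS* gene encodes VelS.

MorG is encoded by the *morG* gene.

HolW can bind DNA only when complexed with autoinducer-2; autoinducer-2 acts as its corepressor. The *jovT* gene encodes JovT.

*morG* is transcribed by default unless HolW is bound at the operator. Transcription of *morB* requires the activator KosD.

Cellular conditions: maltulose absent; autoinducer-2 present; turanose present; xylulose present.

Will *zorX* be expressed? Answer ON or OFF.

ON

Xylulose is present, so OrvT is active.
Maltulose is absent, so KosD is active.
No repressor is bound and KosD is active, so *morB* is transcribed.
So MorB is produced and active.
No repressor is bound and MorB is active, so *jovT* is transcribed.
So JovT is produced and active.
Autoinducer-2 is present, so HolW is active.
With repressor HolW bound, *morG* is not transcribed.
So MorG is not produced.
Turanose is present, so CilM is inactive.
Required activator CilM is absent, so *velS* is not transcribed.
So VelS is not produced.
No repressor is bound and OrvT and JovT are active, so *zorX* is transcribed.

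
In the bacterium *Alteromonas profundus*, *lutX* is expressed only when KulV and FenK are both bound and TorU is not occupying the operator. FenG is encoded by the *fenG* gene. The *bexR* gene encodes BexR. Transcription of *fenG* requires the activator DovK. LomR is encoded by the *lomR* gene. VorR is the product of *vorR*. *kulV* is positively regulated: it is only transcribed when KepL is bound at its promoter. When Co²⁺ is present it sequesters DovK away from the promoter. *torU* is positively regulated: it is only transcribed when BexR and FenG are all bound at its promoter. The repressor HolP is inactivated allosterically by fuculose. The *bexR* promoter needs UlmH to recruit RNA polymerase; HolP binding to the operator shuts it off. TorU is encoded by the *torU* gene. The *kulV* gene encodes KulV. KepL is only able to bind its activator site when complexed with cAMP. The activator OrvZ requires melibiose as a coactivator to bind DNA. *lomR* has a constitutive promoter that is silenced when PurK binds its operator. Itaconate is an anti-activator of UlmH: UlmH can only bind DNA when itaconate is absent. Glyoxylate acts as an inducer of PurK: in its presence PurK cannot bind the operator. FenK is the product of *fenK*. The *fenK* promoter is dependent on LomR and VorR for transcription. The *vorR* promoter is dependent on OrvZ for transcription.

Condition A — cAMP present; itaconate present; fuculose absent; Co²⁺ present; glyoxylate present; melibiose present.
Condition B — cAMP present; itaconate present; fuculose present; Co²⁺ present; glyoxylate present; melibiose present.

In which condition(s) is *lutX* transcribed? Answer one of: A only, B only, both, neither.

Condition A:
cAMP is present, so KepL is active.
No repressor is bound and KepL is active, so *kulV* is transcribed.
So KulV is produced and active.
Itaconate is present, so UlmH is inactive.
Fuculose is absent, so HolP is active.
With repressor HolP bound, *bexR* is not transcribed.
So BexR is not produced.
Co²⁺ is present, so DovK is inactive.
Required activator DovK is absent, so *fenG* is not transcribed.
So FenG is not produced.
Required activator BexR is absent, so *torU* is not transcribed.
So TorU is not produced.
Glyoxylate is present, so PurK is inactive.
With no repressor bound, *lomR* is transcribed.
So LomR is produced and active.
Melibiose is present, so OrvZ is active.
No repressor is bound and OrvZ is active, so *vorR* is transcribed.
So VorR is produced and active.
No repressor is bound and LomR and VorR are active, so *fenK* is transcribed.
So FenK is produced and active.
No repressor is bound and KulV and FenK are active, so *lutX* is transcribed.
→ *lutX* is ON in A.
Condition B:
cAMP is present, so KepL is active.
No repressor is bound and KepL is active, so *kulV* is transcribed.
So KulV is produced and active.
Itaconate is present, so UlmH is inactive.
Fuculose is present, so HolP is inactive.
Required activator UlmH is absent, so *bexR* is not transcribed.
So BexR is not produced.
Co²⁺ is present, so DovK is inactive.
Required activator DovK is absent, so *fenG* is not transcribed.
So FenG is not produced.
Required activator BexR is absent, so *torU* is not transcribed.
So TorU is not produced.
Glyoxylate is present, so PurK is inactive.
With no repressor bound, *lomR* is transcribed.
So LomR is produced and active.
Melibiose is present, so OrvZ is active.
No repressor is bound and OrvZ is active, so *vorR* is transcribed.
So VorR is produced and active.
No repressor is bound and LomR and VorR are active, so *fenK* is transcribed.
So FenK is produced and active.
No repressor is bound and KulV and FenK are active, so *lutX* is transcribed.
→ *lutX* is ON in B.

both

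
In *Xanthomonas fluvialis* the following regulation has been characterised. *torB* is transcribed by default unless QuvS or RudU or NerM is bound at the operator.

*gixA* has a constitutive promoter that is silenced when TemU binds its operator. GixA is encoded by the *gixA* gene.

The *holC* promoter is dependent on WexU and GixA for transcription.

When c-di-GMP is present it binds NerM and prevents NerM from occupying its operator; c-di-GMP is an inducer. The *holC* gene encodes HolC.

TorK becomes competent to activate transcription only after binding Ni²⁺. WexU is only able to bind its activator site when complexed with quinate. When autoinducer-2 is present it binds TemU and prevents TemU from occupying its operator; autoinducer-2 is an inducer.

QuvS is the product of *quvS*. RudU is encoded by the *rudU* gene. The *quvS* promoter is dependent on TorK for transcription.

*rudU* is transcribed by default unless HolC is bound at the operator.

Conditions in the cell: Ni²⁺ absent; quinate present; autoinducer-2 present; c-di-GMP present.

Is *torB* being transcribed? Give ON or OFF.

ON

Ni²⁺ is absent, so TorK is inactive.
Required activator TorK is absent, so *quvS* is not transcribed.
So QuvS is not produced.
Quinate is present, so WexU is active.
Autoinducer-2 is present, so TemU is inactive.
With no repressor bound, *gixA* is transcribed.
So GixA is produced and active.
No repressor is bound and WexU and GixA are active, so *holC* is transcribed.
So HolC is produced and active.
With repressor HolC bound, *rudU* is not transcribed.
So RudU is not produced.
c-di-GMP is present, so NerM is inactive.
With no repressor bound, *torB* is transcribed.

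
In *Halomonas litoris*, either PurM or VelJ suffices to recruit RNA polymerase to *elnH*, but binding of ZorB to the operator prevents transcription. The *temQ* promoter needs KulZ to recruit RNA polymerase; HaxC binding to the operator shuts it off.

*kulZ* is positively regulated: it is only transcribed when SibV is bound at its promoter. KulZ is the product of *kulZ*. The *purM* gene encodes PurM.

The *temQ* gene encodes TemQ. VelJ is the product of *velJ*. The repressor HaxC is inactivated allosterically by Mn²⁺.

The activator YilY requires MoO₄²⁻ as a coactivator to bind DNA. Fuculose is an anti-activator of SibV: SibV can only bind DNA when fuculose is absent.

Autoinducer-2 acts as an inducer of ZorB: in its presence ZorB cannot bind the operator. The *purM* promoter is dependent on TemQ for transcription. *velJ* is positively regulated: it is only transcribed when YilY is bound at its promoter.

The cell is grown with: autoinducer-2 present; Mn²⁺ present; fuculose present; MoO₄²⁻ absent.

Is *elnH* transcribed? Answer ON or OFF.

OFF

Autoinducer-2 is present, so ZorB is inactive.
Mn²⁺ is present, so HaxC is inactive.
Fuculose is present, so SibV is inactive.
Required activator SibV is absent, so *kulZ* is not transcribed.
So KulZ is not produced.
Required activator KulZ is absent, so *temQ* is not transcribed.
So TemQ is not produced.
Required activator TemQ is absent, so *purM* is not transcribed.
So PurM is not produced.
MoO₄²⁻ is absent, so YilY is inactive.
Required activator YilY is absent, so *velJ* is not transcribed.
So VelJ is not produced.
No activator is available at the *elnH* promoter, so *elnH* is not transcribed.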